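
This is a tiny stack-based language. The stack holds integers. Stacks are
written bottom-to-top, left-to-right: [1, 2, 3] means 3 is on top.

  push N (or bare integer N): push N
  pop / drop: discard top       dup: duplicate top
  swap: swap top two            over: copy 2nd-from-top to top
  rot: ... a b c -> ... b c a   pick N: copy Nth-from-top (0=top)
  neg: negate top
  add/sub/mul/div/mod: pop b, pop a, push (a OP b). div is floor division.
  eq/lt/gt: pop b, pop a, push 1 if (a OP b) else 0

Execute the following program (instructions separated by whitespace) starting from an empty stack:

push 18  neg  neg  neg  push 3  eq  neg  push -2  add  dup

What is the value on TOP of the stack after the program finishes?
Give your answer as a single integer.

Answer: -2

Derivation:
After 'push 18': [18]
After 'neg': [-18]
After 'neg': [18]
After 'neg': [-18]
After 'push 3': [-18, 3]
After 'eq': [0]
After 'neg': [0]
After 'push -2': [0, -2]
After 'add': [-2]
After 'dup': [-2, -2]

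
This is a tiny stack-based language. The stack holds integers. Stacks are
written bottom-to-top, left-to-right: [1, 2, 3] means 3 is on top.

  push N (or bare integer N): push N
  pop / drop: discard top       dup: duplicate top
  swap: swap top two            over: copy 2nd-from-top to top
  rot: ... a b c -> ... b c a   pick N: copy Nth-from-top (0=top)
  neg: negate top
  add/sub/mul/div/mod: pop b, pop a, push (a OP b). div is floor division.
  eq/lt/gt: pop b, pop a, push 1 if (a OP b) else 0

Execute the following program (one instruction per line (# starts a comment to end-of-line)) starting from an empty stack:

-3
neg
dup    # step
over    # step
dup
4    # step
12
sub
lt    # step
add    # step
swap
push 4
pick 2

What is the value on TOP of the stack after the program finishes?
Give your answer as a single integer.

After 'push -3': [-3]
After 'neg': [3]
After 'dup': [3, 3]
After 'over': [3, 3, 3]
After 'dup': [3, 3, 3, 3]
After 'push 4': [3, 3, 3, 3, 4]
After 'push 12': [3, 3, 3, 3, 4, 12]
After 'sub': [3, 3, 3, 3, -8]
After 'lt': [3, 3, 3, 0]
After 'add': [3, 3, 3]
After 'swap': [3, 3, 3]
After 'push 4': [3, 3, 3, 4]
After 'pick 2': [3, 3, 3, 4, 3]

Answer: 3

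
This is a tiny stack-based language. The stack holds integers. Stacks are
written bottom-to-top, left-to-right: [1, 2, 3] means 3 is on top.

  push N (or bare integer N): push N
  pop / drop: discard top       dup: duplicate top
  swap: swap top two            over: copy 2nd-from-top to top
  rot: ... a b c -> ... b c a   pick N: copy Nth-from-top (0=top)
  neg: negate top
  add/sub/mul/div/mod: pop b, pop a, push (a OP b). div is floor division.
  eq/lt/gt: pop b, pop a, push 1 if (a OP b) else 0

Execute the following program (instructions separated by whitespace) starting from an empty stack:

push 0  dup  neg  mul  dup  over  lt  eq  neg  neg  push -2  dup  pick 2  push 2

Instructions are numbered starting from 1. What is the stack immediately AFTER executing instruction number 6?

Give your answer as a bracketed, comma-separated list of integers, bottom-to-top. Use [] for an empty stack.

Step 1 ('push 0'): [0]
Step 2 ('dup'): [0, 0]
Step 3 ('neg'): [0, 0]
Step 4 ('mul'): [0]
Step 5 ('dup'): [0, 0]
Step 6 ('over'): [0, 0, 0]

Answer: [0, 0, 0]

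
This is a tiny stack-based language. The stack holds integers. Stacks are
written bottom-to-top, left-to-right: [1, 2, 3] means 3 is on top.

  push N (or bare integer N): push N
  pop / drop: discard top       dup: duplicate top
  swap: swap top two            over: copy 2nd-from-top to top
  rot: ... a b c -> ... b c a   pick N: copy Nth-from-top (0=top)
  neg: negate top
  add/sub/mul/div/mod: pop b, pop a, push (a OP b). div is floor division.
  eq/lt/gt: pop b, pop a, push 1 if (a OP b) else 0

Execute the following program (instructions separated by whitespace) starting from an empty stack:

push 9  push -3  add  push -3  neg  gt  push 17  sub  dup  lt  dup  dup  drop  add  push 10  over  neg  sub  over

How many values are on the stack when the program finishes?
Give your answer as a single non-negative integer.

Answer: 3

Derivation:
After 'push 9': stack = [9] (depth 1)
After 'push -3': stack = [9, -3] (depth 2)
After 'add': stack = [6] (depth 1)
After 'push -3': stack = [6, -3] (depth 2)
After 'neg': stack = [6, 3] (depth 2)
After 'gt': stack = [1] (depth 1)
After 'push 17': stack = [1, 17] (depth 2)
After 'sub': stack = [-16] (depth 1)
After 'dup': stack = [-16, -16] (depth 2)
After 'lt': stack = [0] (depth 1)
After 'dup': stack = [0, 0] (depth 2)
After 'dup': stack = [0, 0, 0] (depth 3)
After 'drop': stack = [0, 0] (depth 2)
After 'add': stack = [0] (depth 1)
After 'push 10': stack = [0, 10] (depth 2)
After 'over': stack = [0, 10, 0] (depth 3)
After 'neg': stack = [0, 10, 0] (depth 3)
After 'sub': stack = [0, 10] (depth 2)
After 'over': stack = [0, 10, 0] (depth 3)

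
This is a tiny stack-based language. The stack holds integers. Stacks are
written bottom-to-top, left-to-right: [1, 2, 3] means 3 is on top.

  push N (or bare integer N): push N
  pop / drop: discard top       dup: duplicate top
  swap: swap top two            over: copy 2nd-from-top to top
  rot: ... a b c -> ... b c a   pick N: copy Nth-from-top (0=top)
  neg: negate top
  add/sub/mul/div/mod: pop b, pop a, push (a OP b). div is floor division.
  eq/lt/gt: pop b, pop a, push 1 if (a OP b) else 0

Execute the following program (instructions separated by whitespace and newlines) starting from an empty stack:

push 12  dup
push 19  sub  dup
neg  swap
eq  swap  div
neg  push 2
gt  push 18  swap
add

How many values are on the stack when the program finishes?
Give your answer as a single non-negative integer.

Answer: 1

Derivation:
After 'push 12': stack = [12] (depth 1)
After 'dup': stack = [12, 12] (depth 2)
After 'push 19': stack = [12, 12, 19] (depth 3)
After 'sub': stack = [12, -7] (depth 2)
After 'dup': stack = [12, -7, -7] (depth 3)
After 'neg': stack = [12, -7, 7] (depth 3)
After 'swap': stack = [12, 7, -7] (depth 3)
After 'eq': stack = [12, 0] (depth 2)
After 'swap': stack = [0, 12] (depth 2)
After 'div': stack = [0] (depth 1)
After 'neg': stack = [0] (depth 1)
After 'push 2': stack = [0, 2] (depth 2)
After 'gt': stack = [0] (depth 1)
After 'push 18': stack = [0, 18] (depth 2)
After 'swap': stack = [18, 0] (depth 2)
After 'add': stack = [18] (depth 1)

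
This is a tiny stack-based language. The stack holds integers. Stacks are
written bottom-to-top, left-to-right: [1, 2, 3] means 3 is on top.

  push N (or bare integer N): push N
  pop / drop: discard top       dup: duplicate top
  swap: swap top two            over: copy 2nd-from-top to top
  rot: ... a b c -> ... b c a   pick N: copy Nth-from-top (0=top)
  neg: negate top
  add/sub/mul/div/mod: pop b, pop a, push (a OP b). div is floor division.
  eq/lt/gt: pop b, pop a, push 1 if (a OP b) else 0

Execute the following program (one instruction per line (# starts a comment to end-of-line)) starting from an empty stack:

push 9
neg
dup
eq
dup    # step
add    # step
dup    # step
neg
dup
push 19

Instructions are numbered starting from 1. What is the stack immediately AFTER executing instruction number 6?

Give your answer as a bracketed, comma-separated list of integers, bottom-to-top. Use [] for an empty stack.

Step 1 ('push 9'): [9]
Step 2 ('neg'): [-9]
Step 3 ('dup'): [-9, -9]
Step 4 ('eq'): [1]
Step 5 ('dup'): [1, 1]
Step 6 ('add'): [2]

Answer: [2]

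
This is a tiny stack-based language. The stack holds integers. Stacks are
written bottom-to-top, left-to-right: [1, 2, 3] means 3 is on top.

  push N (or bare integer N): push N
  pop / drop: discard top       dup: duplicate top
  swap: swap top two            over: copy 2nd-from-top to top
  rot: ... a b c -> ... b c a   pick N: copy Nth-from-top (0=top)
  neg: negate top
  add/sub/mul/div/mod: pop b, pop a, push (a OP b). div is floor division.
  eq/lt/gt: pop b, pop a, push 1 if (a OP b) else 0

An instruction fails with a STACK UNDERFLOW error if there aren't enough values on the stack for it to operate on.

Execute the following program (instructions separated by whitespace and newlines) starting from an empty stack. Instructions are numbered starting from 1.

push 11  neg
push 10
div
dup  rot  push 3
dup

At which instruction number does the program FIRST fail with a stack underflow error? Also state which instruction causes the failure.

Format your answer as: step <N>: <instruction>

Step 1 ('push 11'): stack = [11], depth = 1
Step 2 ('neg'): stack = [-11], depth = 1
Step 3 ('push 10'): stack = [-11, 10], depth = 2
Step 4 ('div'): stack = [-2], depth = 1
Step 5 ('dup'): stack = [-2, -2], depth = 2
Step 6 ('rot'): needs 3 value(s) but depth is 2 — STACK UNDERFLOW

Answer: step 6: rot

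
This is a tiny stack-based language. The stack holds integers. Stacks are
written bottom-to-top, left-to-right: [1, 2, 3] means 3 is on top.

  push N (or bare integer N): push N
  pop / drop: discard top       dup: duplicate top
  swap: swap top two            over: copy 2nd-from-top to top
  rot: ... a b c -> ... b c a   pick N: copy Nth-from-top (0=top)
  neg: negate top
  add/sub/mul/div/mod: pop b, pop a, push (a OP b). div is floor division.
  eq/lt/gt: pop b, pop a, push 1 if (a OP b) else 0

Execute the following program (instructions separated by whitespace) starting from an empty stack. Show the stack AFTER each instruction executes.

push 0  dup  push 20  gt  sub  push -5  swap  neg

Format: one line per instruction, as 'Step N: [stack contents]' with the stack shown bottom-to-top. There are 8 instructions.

Step 1: [0]
Step 2: [0, 0]
Step 3: [0, 0, 20]
Step 4: [0, 0]
Step 5: [0]
Step 6: [0, -5]
Step 7: [-5, 0]
Step 8: [-5, 0]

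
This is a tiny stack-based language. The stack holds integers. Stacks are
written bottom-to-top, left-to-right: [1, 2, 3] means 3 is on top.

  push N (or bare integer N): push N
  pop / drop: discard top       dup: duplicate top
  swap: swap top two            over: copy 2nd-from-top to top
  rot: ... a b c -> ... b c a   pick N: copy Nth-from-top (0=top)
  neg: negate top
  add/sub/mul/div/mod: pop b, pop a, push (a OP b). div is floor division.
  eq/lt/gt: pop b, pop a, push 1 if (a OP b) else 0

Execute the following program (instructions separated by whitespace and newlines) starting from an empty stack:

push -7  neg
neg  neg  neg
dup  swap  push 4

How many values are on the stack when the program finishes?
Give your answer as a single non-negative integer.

After 'push -7': stack = [-7] (depth 1)
After 'neg': stack = [7] (depth 1)
After 'neg': stack = [-7] (depth 1)
After 'neg': stack = [7] (depth 1)
After 'neg': stack = [-7] (depth 1)
After 'dup': stack = [-7, -7] (depth 2)
After 'swap': stack = [-7, -7] (depth 2)
After 'push 4': stack = [-7, -7, 4] (depth 3)

Answer: 3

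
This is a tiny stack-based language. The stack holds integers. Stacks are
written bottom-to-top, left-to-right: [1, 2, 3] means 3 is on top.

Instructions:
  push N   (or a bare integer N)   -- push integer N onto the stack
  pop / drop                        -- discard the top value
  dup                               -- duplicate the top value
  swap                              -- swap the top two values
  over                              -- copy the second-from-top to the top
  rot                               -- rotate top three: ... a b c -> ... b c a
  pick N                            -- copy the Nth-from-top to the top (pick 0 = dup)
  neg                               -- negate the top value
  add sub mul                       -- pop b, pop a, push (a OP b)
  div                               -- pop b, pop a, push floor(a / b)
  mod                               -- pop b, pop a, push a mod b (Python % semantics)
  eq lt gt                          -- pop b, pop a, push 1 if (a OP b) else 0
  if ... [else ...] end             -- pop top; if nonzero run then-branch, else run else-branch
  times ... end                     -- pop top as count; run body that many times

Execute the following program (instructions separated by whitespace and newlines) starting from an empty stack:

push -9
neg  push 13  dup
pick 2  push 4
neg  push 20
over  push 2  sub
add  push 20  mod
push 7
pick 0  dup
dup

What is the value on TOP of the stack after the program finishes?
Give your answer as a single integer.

Answer: 7

Derivation:
After 'push -9': [-9]
After 'neg': [9]
After 'push 13': [9, 13]
After 'dup': [9, 13, 13]
After 'pick 2': [9, 13, 13, 9]
After 'push 4': [9, 13, 13, 9, 4]
After 'neg': [9, 13, 13, 9, -4]
After 'push 20': [9, 13, 13, 9, -4, 20]
After 'over': [9, 13, 13, 9, -4, 20, -4]
After 'push 2': [9, 13, 13, 9, -4, 20, -4, 2]
After 'sub': [9, 13, 13, 9, -4, 20, -6]
After 'add': [9, 13, 13, 9, -4, 14]
After 'push 20': [9, 13, 13, 9, -4, 14, 20]
After 'mod': [9, 13, 13, 9, -4, 14]
After 'push 7': [9, 13, 13, 9, -4, 14, 7]
After 'pick 0': [9, 13, 13, 9, -4, 14, 7, 7]
After 'dup': [9, 13, 13, 9, -4, 14, 7, 7, 7]
After 'dup': [9, 13, 13, 9, -4, 14, 7, 7, 7, 7]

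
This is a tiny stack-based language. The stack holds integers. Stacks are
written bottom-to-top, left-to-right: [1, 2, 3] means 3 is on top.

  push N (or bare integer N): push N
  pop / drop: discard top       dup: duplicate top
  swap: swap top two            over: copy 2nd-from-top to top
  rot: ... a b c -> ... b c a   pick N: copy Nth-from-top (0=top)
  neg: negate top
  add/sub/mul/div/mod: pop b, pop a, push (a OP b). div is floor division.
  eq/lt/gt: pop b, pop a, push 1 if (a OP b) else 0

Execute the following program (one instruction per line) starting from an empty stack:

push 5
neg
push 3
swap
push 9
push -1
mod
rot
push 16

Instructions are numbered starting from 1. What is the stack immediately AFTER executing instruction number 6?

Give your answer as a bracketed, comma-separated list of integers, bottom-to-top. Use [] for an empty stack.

Step 1 ('push 5'): [5]
Step 2 ('neg'): [-5]
Step 3 ('push 3'): [-5, 3]
Step 4 ('swap'): [3, -5]
Step 5 ('push 9'): [3, -5, 9]
Step 6 ('push -1'): [3, -5, 9, -1]

Answer: [3, -5, 9, -1]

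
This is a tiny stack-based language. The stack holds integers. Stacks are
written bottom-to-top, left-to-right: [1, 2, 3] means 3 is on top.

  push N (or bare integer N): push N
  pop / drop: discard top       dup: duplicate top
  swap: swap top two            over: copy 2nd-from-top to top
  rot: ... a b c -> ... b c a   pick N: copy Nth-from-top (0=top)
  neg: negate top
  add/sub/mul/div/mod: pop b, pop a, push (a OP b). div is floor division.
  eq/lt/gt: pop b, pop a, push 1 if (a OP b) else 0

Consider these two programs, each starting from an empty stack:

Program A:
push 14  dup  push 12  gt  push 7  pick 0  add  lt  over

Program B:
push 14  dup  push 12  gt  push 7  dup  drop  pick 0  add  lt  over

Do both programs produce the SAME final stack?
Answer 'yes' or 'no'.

Answer: yes

Derivation:
Program A trace:
  After 'push 14': [14]
  After 'dup': [14, 14]
  After 'push 12': [14, 14, 12]
  After 'gt': [14, 1]
  After 'push 7': [14, 1, 7]
  After 'pick 0': [14, 1, 7, 7]
  After 'add': [14, 1, 14]
  After 'lt': [14, 1]
  After 'over': [14, 1, 14]
Program A final stack: [14, 1, 14]

Program B trace:
  After 'push 14': [14]
  After 'dup': [14, 14]
  After 'push 12': [14, 14, 12]
  After 'gt': [14, 1]
  After 'push 7': [14, 1, 7]
  After 'dup': [14, 1, 7, 7]
  After 'drop': [14, 1, 7]
  After 'pick 0': [14, 1, 7, 7]
  After 'add': [14, 1, 14]
  After 'lt': [14, 1]
  After 'over': [14, 1, 14]
Program B final stack: [14, 1, 14]
Same: yes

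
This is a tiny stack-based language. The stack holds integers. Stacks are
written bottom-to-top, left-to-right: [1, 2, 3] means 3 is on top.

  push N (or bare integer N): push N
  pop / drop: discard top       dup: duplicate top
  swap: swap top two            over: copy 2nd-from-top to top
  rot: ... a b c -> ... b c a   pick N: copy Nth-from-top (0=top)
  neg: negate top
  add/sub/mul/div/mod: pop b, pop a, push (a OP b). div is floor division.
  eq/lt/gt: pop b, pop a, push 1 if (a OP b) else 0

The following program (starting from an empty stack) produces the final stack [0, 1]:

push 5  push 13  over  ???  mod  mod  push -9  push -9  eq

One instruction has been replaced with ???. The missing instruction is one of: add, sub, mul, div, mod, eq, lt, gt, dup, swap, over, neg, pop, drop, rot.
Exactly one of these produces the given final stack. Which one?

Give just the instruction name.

Stack before ???: [5, 13, 5]
Stack after ???:  [5, 5, 13]
The instruction that transforms [5, 13, 5] -> [5, 5, 13] is: swap

Answer: swap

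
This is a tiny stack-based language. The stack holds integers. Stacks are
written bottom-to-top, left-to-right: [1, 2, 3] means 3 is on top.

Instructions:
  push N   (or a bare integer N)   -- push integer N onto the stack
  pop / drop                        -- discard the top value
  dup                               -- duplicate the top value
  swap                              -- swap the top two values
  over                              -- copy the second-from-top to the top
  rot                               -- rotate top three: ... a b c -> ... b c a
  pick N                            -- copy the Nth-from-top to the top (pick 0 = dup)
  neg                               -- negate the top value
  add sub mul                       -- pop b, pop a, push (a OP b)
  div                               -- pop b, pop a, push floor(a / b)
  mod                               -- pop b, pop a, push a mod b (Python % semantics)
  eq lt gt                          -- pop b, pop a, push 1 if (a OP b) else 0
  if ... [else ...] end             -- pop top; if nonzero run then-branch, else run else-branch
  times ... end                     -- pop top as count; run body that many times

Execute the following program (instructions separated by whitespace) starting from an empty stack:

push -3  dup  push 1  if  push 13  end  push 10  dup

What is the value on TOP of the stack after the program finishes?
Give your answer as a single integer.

After 'push -3': [-3]
After 'dup': [-3, -3]
After 'push 1': [-3, -3, 1]
After 'if': [-3, -3]
After 'push 13': [-3, -3, 13]
After 'push 10': [-3, -3, 13, 10]
After 'dup': [-3, -3, 13, 10, 10]

Answer: 10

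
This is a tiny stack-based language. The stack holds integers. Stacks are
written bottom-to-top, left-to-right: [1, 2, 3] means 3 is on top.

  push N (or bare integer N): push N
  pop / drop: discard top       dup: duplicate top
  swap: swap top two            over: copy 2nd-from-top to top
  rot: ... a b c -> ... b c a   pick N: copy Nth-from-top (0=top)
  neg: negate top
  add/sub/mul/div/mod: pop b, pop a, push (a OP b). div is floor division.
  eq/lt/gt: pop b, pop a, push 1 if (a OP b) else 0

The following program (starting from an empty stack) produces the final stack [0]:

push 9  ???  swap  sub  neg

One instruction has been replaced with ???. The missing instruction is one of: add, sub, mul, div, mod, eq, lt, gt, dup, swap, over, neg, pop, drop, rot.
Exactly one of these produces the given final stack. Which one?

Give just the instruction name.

Stack before ???: [9]
Stack after ???:  [9, 9]
The instruction that transforms [9] -> [9, 9] is: dup

Answer: dup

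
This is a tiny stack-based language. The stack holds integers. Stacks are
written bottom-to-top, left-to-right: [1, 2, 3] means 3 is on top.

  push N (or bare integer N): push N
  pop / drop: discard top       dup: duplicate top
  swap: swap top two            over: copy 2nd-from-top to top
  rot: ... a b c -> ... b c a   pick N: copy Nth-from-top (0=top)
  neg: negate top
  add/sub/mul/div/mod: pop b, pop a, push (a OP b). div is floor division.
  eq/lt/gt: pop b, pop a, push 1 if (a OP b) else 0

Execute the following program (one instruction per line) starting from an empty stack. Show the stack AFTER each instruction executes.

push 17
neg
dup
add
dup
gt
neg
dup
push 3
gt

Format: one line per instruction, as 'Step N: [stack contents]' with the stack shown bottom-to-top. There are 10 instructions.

Step 1: [17]
Step 2: [-17]
Step 3: [-17, -17]
Step 4: [-34]
Step 5: [-34, -34]
Step 6: [0]
Step 7: [0]
Step 8: [0, 0]
Step 9: [0, 0, 3]
Step 10: [0, 0]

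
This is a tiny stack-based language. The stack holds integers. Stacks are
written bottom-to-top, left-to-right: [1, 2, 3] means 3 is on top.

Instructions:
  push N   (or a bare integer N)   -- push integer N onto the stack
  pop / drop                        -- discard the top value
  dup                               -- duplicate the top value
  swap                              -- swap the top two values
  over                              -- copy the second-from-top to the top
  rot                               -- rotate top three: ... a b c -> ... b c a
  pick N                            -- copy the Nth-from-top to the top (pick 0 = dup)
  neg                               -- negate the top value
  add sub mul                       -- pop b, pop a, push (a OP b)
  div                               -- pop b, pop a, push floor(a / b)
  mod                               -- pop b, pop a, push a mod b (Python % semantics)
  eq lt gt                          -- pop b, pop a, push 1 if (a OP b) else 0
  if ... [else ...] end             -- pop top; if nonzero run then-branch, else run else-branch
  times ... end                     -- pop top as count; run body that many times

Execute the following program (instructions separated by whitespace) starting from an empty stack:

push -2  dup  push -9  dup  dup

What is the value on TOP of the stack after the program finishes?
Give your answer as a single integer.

Answer: -9

Derivation:
After 'push -2': [-2]
After 'dup': [-2, -2]
After 'push -9': [-2, -2, -9]
After 'dup': [-2, -2, -9, -9]
After 'dup': [-2, -2, -9, -9, -9]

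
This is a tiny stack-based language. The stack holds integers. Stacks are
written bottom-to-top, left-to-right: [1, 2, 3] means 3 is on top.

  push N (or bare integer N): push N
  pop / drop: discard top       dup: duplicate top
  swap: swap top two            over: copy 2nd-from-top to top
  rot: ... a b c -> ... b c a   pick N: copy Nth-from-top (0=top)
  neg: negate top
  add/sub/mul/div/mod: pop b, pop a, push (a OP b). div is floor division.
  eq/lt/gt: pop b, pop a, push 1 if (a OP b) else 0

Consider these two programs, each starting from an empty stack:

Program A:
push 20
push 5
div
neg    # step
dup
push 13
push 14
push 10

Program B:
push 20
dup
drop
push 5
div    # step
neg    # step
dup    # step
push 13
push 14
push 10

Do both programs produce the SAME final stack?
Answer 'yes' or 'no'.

Program A trace:
  After 'push 20': [20]
  After 'push 5': [20, 5]
  After 'div': [4]
  After 'neg': [-4]
  After 'dup': [-4, -4]
  After 'push 13': [-4, -4, 13]
  After 'push 14': [-4, -4, 13, 14]
  After 'push 10': [-4, -4, 13, 14, 10]
Program A final stack: [-4, -4, 13, 14, 10]

Program B trace:
  After 'push 20': [20]
  After 'dup': [20, 20]
  After 'drop': [20]
  After 'push 5': [20, 5]
  After 'div': [4]
  After 'neg': [-4]
  After 'dup': [-4, -4]
  After 'push 13': [-4, -4, 13]
  After 'push 14': [-4, -4, 13, 14]
  After 'push 10': [-4, -4, 13, 14, 10]
Program B final stack: [-4, -4, 13, 14, 10]
Same: yes

Answer: yes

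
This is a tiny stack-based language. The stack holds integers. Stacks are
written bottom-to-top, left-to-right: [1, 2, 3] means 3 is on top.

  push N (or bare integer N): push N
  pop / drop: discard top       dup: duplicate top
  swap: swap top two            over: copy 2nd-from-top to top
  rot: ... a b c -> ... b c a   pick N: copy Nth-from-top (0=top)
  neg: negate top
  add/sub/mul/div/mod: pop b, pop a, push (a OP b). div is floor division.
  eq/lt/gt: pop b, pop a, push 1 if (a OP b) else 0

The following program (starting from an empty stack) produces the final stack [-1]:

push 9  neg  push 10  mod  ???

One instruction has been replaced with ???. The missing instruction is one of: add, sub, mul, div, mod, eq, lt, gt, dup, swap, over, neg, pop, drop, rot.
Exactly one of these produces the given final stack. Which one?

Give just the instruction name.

Stack before ???: [1]
Stack after ???:  [-1]
The instruction that transforms [1] -> [-1] is: neg

Answer: neg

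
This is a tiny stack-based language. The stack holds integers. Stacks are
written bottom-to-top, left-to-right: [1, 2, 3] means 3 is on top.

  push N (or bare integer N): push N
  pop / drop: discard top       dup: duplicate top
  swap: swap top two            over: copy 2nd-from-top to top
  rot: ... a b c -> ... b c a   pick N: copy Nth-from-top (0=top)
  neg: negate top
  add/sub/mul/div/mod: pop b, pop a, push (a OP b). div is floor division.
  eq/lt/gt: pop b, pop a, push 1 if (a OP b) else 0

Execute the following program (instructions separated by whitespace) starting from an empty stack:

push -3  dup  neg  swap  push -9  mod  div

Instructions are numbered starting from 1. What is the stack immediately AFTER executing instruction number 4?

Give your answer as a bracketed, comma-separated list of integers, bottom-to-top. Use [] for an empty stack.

Answer: [3, -3]

Derivation:
Step 1 ('push -3'): [-3]
Step 2 ('dup'): [-3, -3]
Step 3 ('neg'): [-3, 3]
Step 4 ('swap'): [3, -3]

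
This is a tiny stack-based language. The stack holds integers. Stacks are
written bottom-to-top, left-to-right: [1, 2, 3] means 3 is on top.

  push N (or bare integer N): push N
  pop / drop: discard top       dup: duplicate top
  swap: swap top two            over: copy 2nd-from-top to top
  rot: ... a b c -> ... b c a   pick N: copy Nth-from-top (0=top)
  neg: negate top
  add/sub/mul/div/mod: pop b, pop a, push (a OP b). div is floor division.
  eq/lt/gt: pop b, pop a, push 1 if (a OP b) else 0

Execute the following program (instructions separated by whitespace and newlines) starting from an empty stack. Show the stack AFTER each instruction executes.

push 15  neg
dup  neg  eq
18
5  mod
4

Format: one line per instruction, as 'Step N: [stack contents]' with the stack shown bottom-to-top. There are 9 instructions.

Step 1: [15]
Step 2: [-15]
Step 3: [-15, -15]
Step 4: [-15, 15]
Step 5: [0]
Step 6: [0, 18]
Step 7: [0, 18, 5]
Step 8: [0, 3]
Step 9: [0, 3, 4]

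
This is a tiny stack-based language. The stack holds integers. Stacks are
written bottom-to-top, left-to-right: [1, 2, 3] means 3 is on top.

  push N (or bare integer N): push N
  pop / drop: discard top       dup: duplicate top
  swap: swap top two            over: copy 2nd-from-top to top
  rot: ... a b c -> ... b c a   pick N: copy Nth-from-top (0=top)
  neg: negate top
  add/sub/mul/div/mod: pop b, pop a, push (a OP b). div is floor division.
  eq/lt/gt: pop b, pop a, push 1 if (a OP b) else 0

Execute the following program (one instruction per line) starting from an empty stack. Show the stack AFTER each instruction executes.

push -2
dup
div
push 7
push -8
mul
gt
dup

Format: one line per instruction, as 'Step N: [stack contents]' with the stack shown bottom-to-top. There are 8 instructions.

Step 1: [-2]
Step 2: [-2, -2]
Step 3: [1]
Step 4: [1, 7]
Step 5: [1, 7, -8]
Step 6: [1, -56]
Step 7: [1]
Step 8: [1, 1]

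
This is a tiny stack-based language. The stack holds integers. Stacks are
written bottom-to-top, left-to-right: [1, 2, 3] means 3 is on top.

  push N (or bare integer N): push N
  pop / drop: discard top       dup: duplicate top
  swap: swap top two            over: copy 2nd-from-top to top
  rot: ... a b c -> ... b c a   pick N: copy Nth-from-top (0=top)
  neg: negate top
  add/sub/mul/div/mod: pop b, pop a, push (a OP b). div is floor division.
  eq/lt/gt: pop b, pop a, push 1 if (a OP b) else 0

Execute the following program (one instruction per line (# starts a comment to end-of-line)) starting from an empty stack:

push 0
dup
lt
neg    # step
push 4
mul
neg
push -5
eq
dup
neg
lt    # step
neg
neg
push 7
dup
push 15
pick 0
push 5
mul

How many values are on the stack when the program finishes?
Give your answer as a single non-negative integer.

After 'push 0': stack = [0] (depth 1)
After 'dup': stack = [0, 0] (depth 2)
After 'lt': stack = [0] (depth 1)
After 'neg': stack = [0] (depth 1)
After 'push 4': stack = [0, 4] (depth 2)
After 'mul': stack = [0] (depth 1)
After 'neg': stack = [0] (depth 1)
After 'push -5': stack = [0, -5] (depth 2)
After 'eq': stack = [0] (depth 1)
After 'dup': stack = [0, 0] (depth 2)
After 'neg': stack = [0, 0] (depth 2)
After 'lt': stack = [0] (depth 1)
After 'neg': stack = [0] (depth 1)
After 'neg': stack = [0] (depth 1)
After 'push 7': stack = [0, 7] (depth 2)
After 'dup': stack = [0, 7, 7] (depth 3)
After 'push 15': stack = [0, 7, 7, 15] (depth 4)
After 'pick 0': stack = [0, 7, 7, 15, 15] (depth 5)
After 'push 5': stack = [0, 7, 7, 15, 15, 5] (depth 6)
After 'mul': stack = [0, 7, 7, 15, 75] (depth 5)

Answer: 5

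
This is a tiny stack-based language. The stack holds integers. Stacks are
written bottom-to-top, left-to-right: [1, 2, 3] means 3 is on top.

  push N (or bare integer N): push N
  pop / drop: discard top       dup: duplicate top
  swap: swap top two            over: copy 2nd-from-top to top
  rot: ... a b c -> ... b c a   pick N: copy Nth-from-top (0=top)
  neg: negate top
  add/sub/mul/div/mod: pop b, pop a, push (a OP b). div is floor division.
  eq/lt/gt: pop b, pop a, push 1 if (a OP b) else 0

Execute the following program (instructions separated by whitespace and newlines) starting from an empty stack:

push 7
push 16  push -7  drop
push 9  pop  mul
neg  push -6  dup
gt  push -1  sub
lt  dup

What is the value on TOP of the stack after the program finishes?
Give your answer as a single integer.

After 'push 7': [7]
After 'push 16': [7, 16]
After 'push -7': [7, 16, -7]
After 'drop': [7, 16]
After 'push 9': [7, 16, 9]
After 'pop': [7, 16]
After 'mul': [112]
After 'neg': [-112]
After 'push -6': [-112, -6]
After 'dup': [-112, -6, -6]
After 'gt': [-112, 0]
After 'push -1': [-112, 0, -1]
After 'sub': [-112, 1]
After 'lt': [1]
After 'dup': [1, 1]

Answer: 1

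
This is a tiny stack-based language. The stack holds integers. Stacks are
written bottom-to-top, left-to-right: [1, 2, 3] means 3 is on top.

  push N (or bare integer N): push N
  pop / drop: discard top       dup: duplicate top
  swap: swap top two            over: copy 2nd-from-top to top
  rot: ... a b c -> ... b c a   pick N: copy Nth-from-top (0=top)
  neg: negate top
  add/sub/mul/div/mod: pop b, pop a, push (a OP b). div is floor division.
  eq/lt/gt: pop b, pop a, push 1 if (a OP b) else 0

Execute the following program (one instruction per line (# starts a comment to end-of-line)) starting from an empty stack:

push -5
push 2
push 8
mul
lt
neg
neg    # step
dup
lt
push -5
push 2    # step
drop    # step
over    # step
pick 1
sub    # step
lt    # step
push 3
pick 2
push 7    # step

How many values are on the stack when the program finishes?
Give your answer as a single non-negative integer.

After 'push -5': stack = [-5] (depth 1)
After 'push 2': stack = [-5, 2] (depth 2)
After 'push 8': stack = [-5, 2, 8] (depth 3)
After 'mul': stack = [-5, 16] (depth 2)
After 'lt': stack = [1] (depth 1)
After 'neg': stack = [-1] (depth 1)
After 'neg': stack = [1] (depth 1)
After 'dup': stack = [1, 1] (depth 2)
After 'lt': stack = [0] (depth 1)
After 'push -5': stack = [0, -5] (depth 2)
After 'push 2': stack = [0, -5, 2] (depth 3)
After 'drop': stack = [0, -5] (depth 2)
After 'over': stack = [0, -5, 0] (depth 3)
After 'pick 1': stack = [0, -5, 0, -5] (depth 4)
After 'sub': stack = [0, -5, 5] (depth 3)
After 'lt': stack = [0, 1] (depth 2)
After 'push 3': stack = [0, 1, 3] (depth 3)
After 'pick 2': stack = [0, 1, 3, 0] (depth 4)
After 'push 7': stack = [0, 1, 3, 0, 7] (depth 5)

Answer: 5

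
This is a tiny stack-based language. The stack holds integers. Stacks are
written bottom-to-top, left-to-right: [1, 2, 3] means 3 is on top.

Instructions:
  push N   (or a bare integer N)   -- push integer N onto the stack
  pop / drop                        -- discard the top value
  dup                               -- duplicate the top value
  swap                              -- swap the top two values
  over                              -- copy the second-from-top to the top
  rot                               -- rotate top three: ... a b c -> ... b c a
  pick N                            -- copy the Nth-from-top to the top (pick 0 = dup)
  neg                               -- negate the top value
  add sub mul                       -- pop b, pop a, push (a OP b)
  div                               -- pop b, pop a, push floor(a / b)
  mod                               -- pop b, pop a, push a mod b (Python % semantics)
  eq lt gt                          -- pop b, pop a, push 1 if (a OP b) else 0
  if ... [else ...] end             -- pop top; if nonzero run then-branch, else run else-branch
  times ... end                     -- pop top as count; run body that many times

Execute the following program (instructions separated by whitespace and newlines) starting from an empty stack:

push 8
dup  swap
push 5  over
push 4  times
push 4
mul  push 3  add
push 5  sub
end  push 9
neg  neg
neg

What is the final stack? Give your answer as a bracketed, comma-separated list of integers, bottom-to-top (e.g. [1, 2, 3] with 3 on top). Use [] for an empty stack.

After 'push 8': [8]
After 'dup': [8, 8]
After 'swap': [8, 8]
After 'push 5': [8, 8, 5]
After 'over': [8, 8, 5, 8]
After 'push 4': [8, 8, 5, 8, 4]
After 'times': [8, 8, 5, 8]
After 'push 4': [8, 8, 5, 8, 4]
After 'mul': [8, 8, 5, 32]
After 'push 3': [8, 8, 5, 32, 3]
After 'add': [8, 8, 5, 35]
After 'push 5': [8, 8, 5, 35, 5]
  ...
After 'push 5': [8, 8, 5, 475, 5]
After 'sub': [8, 8, 5, 470]
After 'push 4': [8, 8, 5, 470, 4]
After 'mul': [8, 8, 5, 1880]
After 'push 3': [8, 8, 5, 1880, 3]
After 'add': [8, 8, 5, 1883]
After 'push 5': [8, 8, 5, 1883, 5]
After 'sub': [8, 8, 5, 1878]
After 'push 9': [8, 8, 5, 1878, 9]
After 'neg': [8, 8, 5, 1878, -9]
After 'neg': [8, 8, 5, 1878, 9]
After 'neg': [8, 8, 5, 1878, -9]

Answer: [8, 8, 5, 1878, -9]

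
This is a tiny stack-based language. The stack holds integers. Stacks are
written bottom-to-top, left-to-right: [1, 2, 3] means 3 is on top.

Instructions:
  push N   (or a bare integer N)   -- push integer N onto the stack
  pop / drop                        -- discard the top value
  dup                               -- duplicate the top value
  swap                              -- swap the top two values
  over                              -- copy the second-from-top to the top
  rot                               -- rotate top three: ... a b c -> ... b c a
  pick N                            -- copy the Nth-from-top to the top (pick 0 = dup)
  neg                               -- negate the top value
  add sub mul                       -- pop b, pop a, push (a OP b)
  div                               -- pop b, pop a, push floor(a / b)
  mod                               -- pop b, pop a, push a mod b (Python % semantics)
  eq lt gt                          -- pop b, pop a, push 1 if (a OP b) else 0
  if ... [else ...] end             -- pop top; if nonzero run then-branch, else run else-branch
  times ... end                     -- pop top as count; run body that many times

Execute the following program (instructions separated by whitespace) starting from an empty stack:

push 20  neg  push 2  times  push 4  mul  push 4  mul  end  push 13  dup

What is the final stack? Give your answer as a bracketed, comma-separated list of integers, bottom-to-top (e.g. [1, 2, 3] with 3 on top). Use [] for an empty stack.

After 'push 20': [20]
After 'neg': [-20]
After 'push 2': [-20, 2]
After 'times': [-20]
After 'push 4': [-20, 4]
After 'mul': [-80]
After 'push 4': [-80, 4]
After 'mul': [-320]
After 'push 4': [-320, 4]
After 'mul': [-1280]
After 'push 4': [-1280, 4]
After 'mul': [-5120]
After 'push 13': [-5120, 13]
After 'dup': [-5120, 13, 13]

Answer: [-5120, 13, 13]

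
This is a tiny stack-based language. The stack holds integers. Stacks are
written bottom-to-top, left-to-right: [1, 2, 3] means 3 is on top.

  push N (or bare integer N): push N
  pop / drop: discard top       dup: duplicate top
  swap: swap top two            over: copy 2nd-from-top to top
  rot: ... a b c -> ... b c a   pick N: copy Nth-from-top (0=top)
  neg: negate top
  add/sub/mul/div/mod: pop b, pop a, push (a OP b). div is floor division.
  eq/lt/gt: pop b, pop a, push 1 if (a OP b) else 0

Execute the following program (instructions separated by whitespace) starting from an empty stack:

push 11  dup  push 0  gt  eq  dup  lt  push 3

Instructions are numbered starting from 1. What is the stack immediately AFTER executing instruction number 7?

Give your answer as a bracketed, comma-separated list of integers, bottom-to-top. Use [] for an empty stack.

Answer: [0]

Derivation:
Step 1 ('push 11'): [11]
Step 2 ('dup'): [11, 11]
Step 3 ('push 0'): [11, 11, 0]
Step 4 ('gt'): [11, 1]
Step 5 ('eq'): [0]
Step 6 ('dup'): [0, 0]
Step 7 ('lt'): [0]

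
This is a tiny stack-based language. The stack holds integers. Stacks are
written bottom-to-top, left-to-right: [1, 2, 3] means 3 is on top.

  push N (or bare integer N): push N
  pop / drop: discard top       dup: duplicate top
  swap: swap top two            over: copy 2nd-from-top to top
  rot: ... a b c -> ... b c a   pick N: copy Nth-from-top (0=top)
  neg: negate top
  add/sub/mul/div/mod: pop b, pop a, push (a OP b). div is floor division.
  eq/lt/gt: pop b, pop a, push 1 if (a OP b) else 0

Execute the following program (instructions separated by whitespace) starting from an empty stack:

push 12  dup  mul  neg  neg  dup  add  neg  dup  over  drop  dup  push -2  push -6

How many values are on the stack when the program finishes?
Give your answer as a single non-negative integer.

Answer: 5

Derivation:
After 'push 12': stack = [12] (depth 1)
After 'dup': stack = [12, 12] (depth 2)
After 'mul': stack = [144] (depth 1)
After 'neg': stack = [-144] (depth 1)
After 'neg': stack = [144] (depth 1)
After 'dup': stack = [144, 144] (depth 2)
After 'add': stack = [288] (depth 1)
After 'neg': stack = [-288] (depth 1)
After 'dup': stack = [-288, -288] (depth 2)
After 'over': stack = [-288, -288, -288] (depth 3)
After 'drop': stack = [-288, -288] (depth 2)
After 'dup': stack = [-288, -288, -288] (depth 3)
After 'push -2': stack = [-288, -288, -288, -2] (depth 4)
After 'push -6': stack = [-288, -288, -288, -2, -6] (depth 5)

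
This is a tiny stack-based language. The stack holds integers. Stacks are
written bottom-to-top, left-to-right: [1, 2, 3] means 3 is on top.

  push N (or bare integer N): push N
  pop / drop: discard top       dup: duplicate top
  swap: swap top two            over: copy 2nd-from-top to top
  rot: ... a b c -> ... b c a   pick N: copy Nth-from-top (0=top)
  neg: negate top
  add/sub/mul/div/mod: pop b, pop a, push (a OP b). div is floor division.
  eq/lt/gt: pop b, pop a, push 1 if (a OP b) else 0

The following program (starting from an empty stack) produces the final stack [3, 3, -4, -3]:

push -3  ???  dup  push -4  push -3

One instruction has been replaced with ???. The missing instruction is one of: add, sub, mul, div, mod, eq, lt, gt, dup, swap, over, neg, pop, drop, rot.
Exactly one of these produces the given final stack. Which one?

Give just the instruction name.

Stack before ???: [-3]
Stack after ???:  [3]
The instruction that transforms [-3] -> [3] is: neg

Answer: neg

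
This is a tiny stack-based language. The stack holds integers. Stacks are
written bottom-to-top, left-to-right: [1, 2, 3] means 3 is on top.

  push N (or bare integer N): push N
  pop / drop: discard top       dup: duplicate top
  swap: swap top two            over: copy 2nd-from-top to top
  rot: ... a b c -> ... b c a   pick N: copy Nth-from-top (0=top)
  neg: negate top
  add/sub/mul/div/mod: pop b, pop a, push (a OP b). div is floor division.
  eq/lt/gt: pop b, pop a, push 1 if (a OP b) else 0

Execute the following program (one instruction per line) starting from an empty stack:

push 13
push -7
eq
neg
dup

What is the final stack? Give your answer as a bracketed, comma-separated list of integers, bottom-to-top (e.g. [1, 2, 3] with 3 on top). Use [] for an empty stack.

After 'push 13': [13]
After 'push -7': [13, -7]
After 'eq': [0]
After 'neg': [0]
After 'dup': [0, 0]

Answer: [0, 0]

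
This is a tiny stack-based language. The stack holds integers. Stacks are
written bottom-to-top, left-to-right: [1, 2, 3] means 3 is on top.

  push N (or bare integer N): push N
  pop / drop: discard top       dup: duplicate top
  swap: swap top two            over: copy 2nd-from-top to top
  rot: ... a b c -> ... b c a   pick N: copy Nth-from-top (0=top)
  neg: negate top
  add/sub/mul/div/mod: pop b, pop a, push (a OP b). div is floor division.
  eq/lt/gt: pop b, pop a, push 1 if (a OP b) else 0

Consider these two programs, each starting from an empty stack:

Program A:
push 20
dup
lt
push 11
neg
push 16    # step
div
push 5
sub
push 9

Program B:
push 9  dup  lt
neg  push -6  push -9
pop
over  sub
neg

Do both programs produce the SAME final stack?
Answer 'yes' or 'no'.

Answer: no

Derivation:
Program A trace:
  After 'push 20': [20]
  After 'dup': [20, 20]
  After 'lt': [0]
  After 'push 11': [0, 11]
  After 'neg': [0, -11]
  After 'push 16': [0, -11, 16]
  After 'div': [0, -1]
  After 'push 5': [0, -1, 5]
  After 'sub': [0, -6]
  After 'push 9': [0, -6, 9]
Program A final stack: [0, -6, 9]

Program B trace:
  After 'push 9': [9]
  After 'dup': [9, 9]
  After 'lt': [0]
  After 'neg': [0]
  After 'push -6': [0, -6]
  After 'push -9': [0, -6, -9]
  After 'pop': [0, -6]
  After 'over': [0, -6, 0]
  After 'sub': [0, -6]
  After 'neg': [0, 6]
Program B final stack: [0, 6]
Same: no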